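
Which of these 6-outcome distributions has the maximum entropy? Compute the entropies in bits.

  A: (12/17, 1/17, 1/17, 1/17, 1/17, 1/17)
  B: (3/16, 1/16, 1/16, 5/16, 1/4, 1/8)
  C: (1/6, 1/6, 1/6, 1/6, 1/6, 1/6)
C

For a discrete distribution over n outcomes, entropy is maximized by the uniform distribution.

Computing entropies:
H(A) = 1.5569 bits
H(B) = 2.3522 bits
H(C) = 2.5850 bits

The uniform distribution (where all probabilities equal 1/6) achieves the maximum entropy of log_2(6) = 2.5850 bits.

Distribution C has the highest entropy.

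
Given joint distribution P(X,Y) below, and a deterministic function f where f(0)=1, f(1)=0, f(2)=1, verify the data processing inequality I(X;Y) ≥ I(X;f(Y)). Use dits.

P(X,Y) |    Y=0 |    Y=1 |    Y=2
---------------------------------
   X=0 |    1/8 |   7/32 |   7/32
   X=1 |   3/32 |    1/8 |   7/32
I(X;Y) = 0.0032, I(X;f(Y)) = 0.0025, inequality holds: 0.0032 ≥ 0.0025

Data Processing Inequality: For any Markov chain X → Y → Z, we have I(X;Y) ≥ I(X;Z).

Here Z = f(Y) is a deterministic function of Y, forming X → Y → Z.

Original I(X;Y) = 0.0032 dits

After applying f:
P(X,Z) where Z=f(Y):
- P(X,Z=0) = P(X,Y=1)
- P(X,Z=1) = P(X,Y=0) + P(X,Y=2)

I(X;Z) = I(X;f(Y)) = 0.0025 dits

Verification: 0.0032 ≥ 0.0025 ✓

Information cannot be created by processing; the function f can only lose information about X.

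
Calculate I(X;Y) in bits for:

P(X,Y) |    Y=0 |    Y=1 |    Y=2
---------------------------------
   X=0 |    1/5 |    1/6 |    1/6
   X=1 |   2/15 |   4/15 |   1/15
0.0552 bits

Mutual information: I(X;Y) = H(X) + H(Y) - H(X,Y)

Marginals:
P(X) = (8/15, 7/15), H(X) = 0.9968 bits
P(Y) = (1/3, 13/30, 7/30), H(Y) = 1.5410 bits

Joint entropy: H(X,Y) = 2.4826 bits

I(X;Y) = 0.9968 + 1.5410 - 2.4826 = 0.0552 bits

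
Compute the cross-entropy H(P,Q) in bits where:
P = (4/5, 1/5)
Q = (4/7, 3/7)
0.8904 bits

Cross-entropy: H(P,Q) = -Σ p(x) log q(x)

Alternatively: H(P,Q) = H(P) + D_KL(P||Q)
H(P) = 0.7219 bits
D_KL(P||Q) = 0.1684 bits

H(P,Q) = 0.7219 + 0.1684 = 0.8904 bits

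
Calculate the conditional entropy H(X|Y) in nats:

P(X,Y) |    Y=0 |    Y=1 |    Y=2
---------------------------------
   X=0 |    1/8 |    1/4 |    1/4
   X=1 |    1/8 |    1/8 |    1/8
0.6507 nats

Using the chain rule: H(X|Y) = H(X,Y) - H(Y)

First, compute H(X,Y) = 1.7329 nats

Marginal P(Y) = (1/4, 3/8, 3/8)
H(Y) = 1.0822 nats

H(X|Y) = H(X,Y) - H(Y) = 1.7329 - 1.0822 = 0.6507 nats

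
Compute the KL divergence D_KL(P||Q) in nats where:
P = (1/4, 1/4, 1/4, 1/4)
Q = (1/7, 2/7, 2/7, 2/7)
0.0398 nats

KL divergence: D_KL(P||Q) = Σ p(x) log(p(x)/q(x))

Computing term by term:
  x=0: 1/4 × log_e[(1/4)/(1/7)] = 1/4 × 0.5596 = 0.1399
  x=1: 1/4 × log_e[(1/4)/(2/7)] = 1/4 × -0.1335 = -0.0334
  x=2: 1/4 × log_e[(1/4)/(2/7)] = 1/4 × -0.1335 = -0.0334
  x=3: 1/4 × log_e[(1/4)/(2/7)] = 1/4 × -0.1335 = -0.0334

D_KL(P||Q) = 0.0398 nats

Note: KL divergence is always non-negative and equals 0 iff P = Q.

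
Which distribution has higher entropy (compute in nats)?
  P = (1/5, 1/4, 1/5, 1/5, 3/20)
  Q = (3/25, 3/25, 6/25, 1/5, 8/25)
P

Computing entropies in nats:
H(P) = 1.5968
H(Q) = 1.5379

Distribution P has higher entropy.

Intuition: The distribution closer to uniform (more spread out) has higher entropy.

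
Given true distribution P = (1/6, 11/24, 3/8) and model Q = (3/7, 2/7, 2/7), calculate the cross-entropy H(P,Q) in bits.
1.7099 bits

Cross-entropy: H(P,Q) = -Σ p(x) log q(x)

Alternatively: H(P,Q) = H(P) + D_KL(P||Q)
H(P) = 1.4773 bits
D_KL(P||Q) = 0.2325 bits

H(P,Q) = 1.4773 + 0.2325 = 1.7099 bits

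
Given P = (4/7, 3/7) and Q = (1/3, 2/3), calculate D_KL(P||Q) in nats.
0.1186 nats

KL divergence: D_KL(P||Q) = Σ p(x) log(p(x)/q(x))

Computing term by term:
  x=0: 4/7 × log_e[(4/7)/(1/3)] = 4/7 × 0.5390 = 0.3080
  x=1: 3/7 × log_e[(3/7)/(2/3)] = 3/7 × -0.4418 = -0.1894

D_KL(P||Q) = 0.1186 nats

Note: KL divergence is always non-negative and equals 0 iff P = Q.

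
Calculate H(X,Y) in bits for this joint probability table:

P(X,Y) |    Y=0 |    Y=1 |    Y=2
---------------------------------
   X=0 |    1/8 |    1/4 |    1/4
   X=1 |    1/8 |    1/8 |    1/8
2.5000 bits

Joint entropy is H(X,Y) = -Σ_{x,y} p(x,y) log p(x,y).

Summing over all non-zero entries:
H(X,Y) = -[1/8·log_2(1/8) + 1/4·log_2(1/4) + 1/4·log_2(1/4) + 1/8·log_2(1/8) + 1/8·log_2(1/8) + 1/8·log_2(1/8)]
H(X,Y) = 2.5000 bits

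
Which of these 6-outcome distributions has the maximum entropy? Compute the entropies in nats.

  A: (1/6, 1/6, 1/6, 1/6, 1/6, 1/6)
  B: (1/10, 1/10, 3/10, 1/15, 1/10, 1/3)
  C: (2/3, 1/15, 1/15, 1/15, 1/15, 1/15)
A

For a discrete distribution over n outcomes, entropy is maximized by the uniform distribution.

Computing entropies:
H(A) = 1.7918 nats
H(B) = 1.5987 nats
H(C) = 1.1730 nats

The uniform distribution (where all probabilities equal 1/6) achieves the maximum entropy of log_e(6) = 1.7918 nats.

Distribution A has the highest entropy.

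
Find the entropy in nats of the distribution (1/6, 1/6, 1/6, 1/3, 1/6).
1.5607 nats

Shannon entropy is H(X) = -Σ p(x) log p(x).

For P = (1/6, 1/6, 1/6, 1/3, 1/6):
H = -1/6 × log_e(1/6) -1/6 × log_e(1/6) -1/6 × log_e(1/6) -1/3 × log_e(1/3) -1/6 × log_e(1/6)
H = 1.5607 nats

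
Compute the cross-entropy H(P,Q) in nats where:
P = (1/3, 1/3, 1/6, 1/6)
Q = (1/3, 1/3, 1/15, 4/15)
1.4040 nats

Cross-entropy: H(P,Q) = -Σ p(x) log q(x)

Alternatively: H(P,Q) = H(P) + D_KL(P||Q)
H(P) = 1.3297 nats
D_KL(P||Q) = 0.0744 nats

H(P,Q) = 1.3297 + 0.0744 = 1.4040 nats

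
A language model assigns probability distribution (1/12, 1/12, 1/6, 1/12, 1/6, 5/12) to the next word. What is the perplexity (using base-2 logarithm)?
4.8708

Perplexity is 2^H (or exp(H) for natural log).

First, H = -Σ p log p = 2.2842 bits
Perplexity = 2^2.2842 = 4.8708

Interpretation: The model's uncertainty is equivalent to choosing uniformly among 4.9 options.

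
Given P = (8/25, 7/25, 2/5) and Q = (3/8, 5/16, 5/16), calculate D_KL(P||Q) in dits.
0.0075 dits

KL divergence: D_KL(P||Q) = Σ p(x) log(p(x)/q(x))

Computing term by term:
  x=0: 8/25 × log_10[(8/25)/(3/8)] = 8/25 × -0.0689 = -0.0220
  x=1: 7/25 × log_10[(7/25)/(5/16)] = 7/25 × -0.0477 = -0.0134
  x=2: 2/5 × log_10[(2/5)/(5/16)] = 2/5 × 0.1072 = 0.0429

D_KL(P||Q) = 0.0075 dits

Note: KL divergence is always non-negative and equals 0 iff P = Q.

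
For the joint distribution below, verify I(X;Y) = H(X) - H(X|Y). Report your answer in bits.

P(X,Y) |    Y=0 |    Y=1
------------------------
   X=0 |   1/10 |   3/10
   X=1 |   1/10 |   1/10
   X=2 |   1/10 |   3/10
I(X;Y) = 0.0323 bits

Mutual information has multiple equivalent forms:
- I(X;Y) = H(X) - H(X|Y)
- I(X;Y) = H(Y) - H(Y|X)
- I(X;Y) = H(X) + H(Y) - H(X,Y)

Computing all quantities:
H(X) = 1.5219, H(Y) = 0.8813, H(X,Y) = 2.3710
H(X|Y) = 1.4897, H(Y|X) = 0.8490

Verification:
H(X) - H(X|Y) = 1.5219 - 1.4897 = 0.0323
H(Y) - H(Y|X) = 0.8813 - 0.8490 = 0.0323
H(X) + H(Y) - H(X,Y) = 1.5219 + 0.8813 - 2.3710 = 0.0323

All forms give I(X;Y) = 0.0323 bits. ✓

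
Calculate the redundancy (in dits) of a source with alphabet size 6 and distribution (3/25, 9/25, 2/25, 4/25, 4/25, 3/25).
0.0550 dits

Redundancy measures how far a source is from maximum entropy:
R = H_max - H(X)

Maximum entropy for 6 symbols: H_max = log_10(6) = 0.7782 dits
Actual entropy: H(X) = 0.7232 dits
Redundancy: R = 0.7782 - 0.7232 = 0.0550 dits

This redundancy represents potential for compression: the source could be compressed by 0.0550 dits per symbol.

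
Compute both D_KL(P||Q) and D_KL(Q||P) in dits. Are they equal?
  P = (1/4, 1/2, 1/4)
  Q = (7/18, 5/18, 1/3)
D_KL(P||Q) = 0.0484, D_KL(Q||P) = 0.0454

KL divergence is not symmetric: D_KL(P||Q) ≠ D_KL(Q||P) in general.

D_KL(P||Q) = 0.0484 dits
D_KL(Q||P) = 0.0454 dits

No, they are not equal!

This asymmetry is why KL divergence is not a true distance metric.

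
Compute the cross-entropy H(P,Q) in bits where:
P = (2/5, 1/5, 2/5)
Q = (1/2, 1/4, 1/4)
1.6000 bits

Cross-entropy: H(P,Q) = -Σ p(x) log q(x)

Alternatively: H(P,Q) = H(P) + D_KL(P||Q)
H(P) = 1.5219 bits
D_KL(P||Q) = 0.0781 bits

H(P,Q) = 1.5219 + 0.0781 = 1.6000 bits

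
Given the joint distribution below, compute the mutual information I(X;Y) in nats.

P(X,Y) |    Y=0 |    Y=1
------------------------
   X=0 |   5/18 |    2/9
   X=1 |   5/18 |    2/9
0.0000 nats

Mutual information: I(X;Y) = H(X) + H(Y) - H(X,Y)

Marginals:
P(X) = (1/2, 1/2), H(X) = 0.6931 nats
P(Y) = (5/9, 4/9), H(Y) = 0.6870 nats

Joint entropy: H(X,Y) = 1.3801 nats

I(X;Y) = 0.6931 + 0.6870 - 1.3801 = 0.0000 nats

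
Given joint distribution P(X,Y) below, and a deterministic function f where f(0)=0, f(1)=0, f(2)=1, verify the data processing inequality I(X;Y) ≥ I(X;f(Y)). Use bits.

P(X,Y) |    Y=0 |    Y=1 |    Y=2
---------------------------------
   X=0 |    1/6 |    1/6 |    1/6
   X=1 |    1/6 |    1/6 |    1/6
I(X;Y) = 0.0000, I(X;f(Y)) = 0.0000, inequality holds: 0.0000 ≥ 0.0000

Data Processing Inequality: For any Markov chain X → Y → Z, we have I(X;Y) ≥ I(X;Z).

Here Z = f(Y) is a deterministic function of Y, forming X → Y → Z.

Original I(X;Y) = 0.0000 bits

After applying f:
P(X,Z) where Z=f(Y):
- P(X,Z=0) = P(X,Y=0) + P(X,Y=1)
- P(X,Z=1) = P(X,Y=2)

I(X;Z) = I(X;f(Y)) = 0.0000 bits

Verification: 0.0000 ≥ 0.0000 ✓

Information cannot be created by processing; the function f can only lose information about X.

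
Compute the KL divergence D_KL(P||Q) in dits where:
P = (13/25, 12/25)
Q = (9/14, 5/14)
0.0137 dits

KL divergence: D_KL(P||Q) = Σ p(x) log(p(x)/q(x))

Computing term by term:
  x=0: 13/25 × log_10[(13/25)/(9/14)] = 13/25 × -0.0921 = -0.0479
  x=1: 12/25 × log_10[(12/25)/(5/14)] = 12/25 × 0.1284 = 0.0616

D_KL(P||Q) = 0.0137 dits

Note: KL divergence is always non-negative and equals 0 iff P = Q.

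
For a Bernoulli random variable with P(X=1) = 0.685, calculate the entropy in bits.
0.8989 bits

The binary entropy function is:
H(p) = -p log(p) - (1-p) log(1-p)

H(0.685) = -0.685 × log_2(0.685) - 0.315 × log_2(0.315)
H(0.685) = 0.8989 bits

Note: Binary entropy is maximized at p=0.5 (H=1 bit) and minimized at p=0 or p=1 (H=0).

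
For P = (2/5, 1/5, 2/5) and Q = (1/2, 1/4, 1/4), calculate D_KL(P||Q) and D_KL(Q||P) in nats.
D_KL(P||Q) = 0.0541, D_KL(Q||P) = 0.0499

KL divergence is not symmetric: D_KL(P||Q) ≠ D_KL(Q||P) in general.

D_KL(P||Q) = 0.0541 nats
D_KL(Q||P) = 0.0499 nats

No, they are not equal!

This asymmetry is why KL divergence is not a true distance metric.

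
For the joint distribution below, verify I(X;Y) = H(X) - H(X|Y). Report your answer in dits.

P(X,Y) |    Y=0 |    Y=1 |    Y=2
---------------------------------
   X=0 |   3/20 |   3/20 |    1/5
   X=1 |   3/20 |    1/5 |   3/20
I(X;Y) = 0.0031 dits

Mutual information has multiple equivalent forms:
- I(X;Y) = H(X) - H(X|Y)
- I(X;Y) = H(Y) - H(Y|X)
- I(X;Y) = H(X) + H(Y) - H(X,Y)

Computing all quantities:
H(X) = 0.3010, H(Y) = 0.4760, H(X,Y) = 0.7739
H(X|Y) = 0.2979, H(Y|X) = 0.4729

Verification:
H(X) - H(X|Y) = 0.3010 - 0.2979 = 0.0031
H(Y) - H(Y|X) = 0.4760 - 0.4729 = 0.0031
H(X) + H(Y) - H(X,Y) = 0.3010 + 0.4760 - 0.7739 = 0.0031

All forms give I(X;Y) = 0.0031 dits. ✓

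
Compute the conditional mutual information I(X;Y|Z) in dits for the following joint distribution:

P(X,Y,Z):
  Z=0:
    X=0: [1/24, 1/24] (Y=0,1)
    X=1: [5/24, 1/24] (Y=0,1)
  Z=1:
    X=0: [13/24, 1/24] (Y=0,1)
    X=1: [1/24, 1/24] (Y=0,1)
0.0262 dits

Conditional mutual information: I(X;Y|Z) = H(X|Z) + H(Y|Z) - H(X,Y|Z)

H(Z) = 0.2764
H(X,Z) = 0.4669 → H(X|Z) = 0.1905
H(Y,Z) = 0.4669 → H(Y|Z) = 0.1905
H(X,Y,Z) = 0.6312 → H(X,Y|Z) = 0.3548

I(X;Y|Z) = 0.1905 + 0.1905 - 0.3548 = 0.0262 dits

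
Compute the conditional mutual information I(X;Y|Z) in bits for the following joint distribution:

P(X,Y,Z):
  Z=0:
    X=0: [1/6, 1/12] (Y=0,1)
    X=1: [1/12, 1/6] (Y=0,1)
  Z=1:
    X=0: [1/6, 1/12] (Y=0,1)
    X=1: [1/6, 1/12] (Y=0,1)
0.0409 bits

Conditional mutual information: I(X;Y|Z) = H(X|Z) + H(Y|Z) - H(X,Y|Z)

H(Z) = 1.0000
H(X,Z) = 2.0000 → H(X|Z) = 1.0000
H(Y,Z) = 1.9591 → H(Y|Z) = 0.9591
H(X,Y,Z) = 2.9183 → H(X,Y|Z) = 1.9183

I(X;Y|Z) = 1.0000 + 0.9591 - 1.9183 = 0.0409 bits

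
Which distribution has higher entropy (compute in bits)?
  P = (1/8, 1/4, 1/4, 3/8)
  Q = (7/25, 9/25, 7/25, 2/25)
P

Computing entropies in bits:
H(P) = 1.9056
H(Q) = 1.8506

Distribution P has higher entropy.

Intuition: The distribution closer to uniform (more spread out) has higher entropy.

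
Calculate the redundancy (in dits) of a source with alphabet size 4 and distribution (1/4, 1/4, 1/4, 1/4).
0.0000 dits

Redundancy measures how far a source is from maximum entropy:
R = H_max - H(X)

Maximum entropy for 4 symbols: H_max = log_10(4) = 0.6021 dits
Actual entropy: H(X) = 0.6021 dits
Redundancy: R = 0.6021 - 0.6021 = 0.0000 dits

This redundancy represents potential for compression: the source could be compressed by 0.0000 dits per symbol.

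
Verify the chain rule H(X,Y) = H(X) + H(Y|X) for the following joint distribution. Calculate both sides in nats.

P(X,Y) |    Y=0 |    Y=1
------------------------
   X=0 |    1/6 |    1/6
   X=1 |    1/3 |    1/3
H(X,Y) = 1.3297, H(X) = 0.6365, H(Y|X) = 0.6931 (all in nats)

Chain rule: H(X,Y) = H(X) + H(Y|X)

Left side — joint entropy directly:
H(X,Y) = -Σ p(x,y) log p(x,y) = 1.3297 nats

Right side — compute H(Y|X) from the conditional distributions:
P(X) = (1/3, 2/3), so H(X) = 0.6365 nats
H(Y|X) = Σ_x P(X=x) · H(Y|X=x):
  P(Y|X=0) = (1/2, 1/2), H(Y|X=0) = 0.6931, weight P(X=0) = 1/3
  P(Y|X=1) = (1/2, 1/2), H(Y|X=1) = 0.6931, weight P(X=1) = 2/3
H(Y|X) = 0.6931 nats

H(X) + H(Y|X) = 0.6365 + 0.6931 = 1.3297 nats

Both sides equal 1.3297 nats. ✓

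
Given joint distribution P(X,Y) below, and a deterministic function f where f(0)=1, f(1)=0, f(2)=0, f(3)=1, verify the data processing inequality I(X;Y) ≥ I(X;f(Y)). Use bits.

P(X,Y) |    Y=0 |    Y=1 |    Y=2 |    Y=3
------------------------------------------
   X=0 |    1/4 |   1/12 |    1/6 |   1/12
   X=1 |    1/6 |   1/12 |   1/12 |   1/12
I(X;Y) = 0.0124, I(X;f(Y)) = 0.0006, inequality holds: 0.0124 ≥ 0.0006

Data Processing Inequality: For any Markov chain X → Y → Z, we have I(X;Y) ≥ I(X;Z).

Here Z = f(Y) is a deterministic function of Y, forming X → Y → Z.

Original I(X;Y) = 0.0124 bits

After applying f:
P(X,Z) where Z=f(Y):
- P(X,Z=0) = P(X,Y=1) + P(X,Y=2)
- P(X,Z=1) = P(X,Y=0) + P(X,Y=3)

I(X;Z) = I(X;f(Y)) = 0.0006 bits

Verification: 0.0124 ≥ 0.0006 ✓

Information cannot be created by processing; the function f can only lose information about X.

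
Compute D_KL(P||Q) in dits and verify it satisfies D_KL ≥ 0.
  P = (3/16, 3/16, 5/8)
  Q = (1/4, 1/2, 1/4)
0.1454 dits

KL divergence satisfies the Gibbs inequality: D_KL(P||Q) ≥ 0 for all distributions P, Q.

D_KL(P||Q) = Σ p(x) log(p(x)/q(x))
Term by term:
  x=0: 3/16 × log_10[(3/16)/(1/4)] = -0.0234
  x=1: 3/16 × log_10[(3/16)/(1/2)] = -0.0799
  x=2: 5/8 × log_10[(5/8)/(1/4)] = 0.2487
D_KL(P||Q) = 0.1454 dits

D_KL(P||Q) = 0.1454 ≥ 0 ✓

This non-negativity is a fundamental property: relative entropy cannot be negative because it measures how different Q is from P.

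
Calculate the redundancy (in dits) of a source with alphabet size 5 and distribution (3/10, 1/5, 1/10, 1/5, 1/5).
0.0227 dits

Redundancy measures how far a source is from maximum entropy:
R = H_max - H(X)

Maximum entropy for 5 symbols: H_max = log_10(5) = 0.6990 dits
Actual entropy: H(X) = 0.6762 dits
Redundancy: R = 0.6990 - 0.6762 = 0.0227 dits

This redundancy represents potential for compression: the source could be compressed by 0.0227 dits per symbol.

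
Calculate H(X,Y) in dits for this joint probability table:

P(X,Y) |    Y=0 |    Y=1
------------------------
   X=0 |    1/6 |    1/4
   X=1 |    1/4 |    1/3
0.5898 dits

Joint entropy is H(X,Y) = -Σ_{x,y} p(x,y) log p(x,y).

Summing over all non-zero entries:
H(X,Y) = -[1/6·log_10(1/6) + 1/4·log_10(1/4) + 1/4·log_10(1/4) + 1/3·log_10(1/3)]
H(X,Y) = 0.5898 dits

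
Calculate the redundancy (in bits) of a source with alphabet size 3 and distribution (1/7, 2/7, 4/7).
0.2062 bits

Redundancy measures how far a source is from maximum entropy:
R = H_max - H(X)

Maximum entropy for 3 symbols: H_max = log_2(3) = 1.5850 bits
Actual entropy: H(X) = 1.3788 bits
Redundancy: R = 1.5850 - 1.3788 = 0.2062 bits

This redundancy represents potential for compression: the source could be compressed by 0.2062 bits per symbol.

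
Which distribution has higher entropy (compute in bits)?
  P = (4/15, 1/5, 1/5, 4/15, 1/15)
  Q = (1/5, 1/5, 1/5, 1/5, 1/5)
Q

Computing entropies in bits:
H(P) = 2.2062
H(Q) = 2.3219

Distribution Q has higher entropy.

Intuition: The distribution closer to uniform (more spread out) has higher entropy.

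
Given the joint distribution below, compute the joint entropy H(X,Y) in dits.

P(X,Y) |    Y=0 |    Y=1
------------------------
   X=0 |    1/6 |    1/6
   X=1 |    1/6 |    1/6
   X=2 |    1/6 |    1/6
0.7782 dits

Joint entropy is H(X,Y) = -Σ_{x,y} p(x,y) log p(x,y).

Summing over all non-zero entries:
H(X,Y) = -[1/6·log_10(1/6) + 1/6·log_10(1/6) + 1/6·log_10(1/6) + 1/6·log_10(1/6) + 1/6·log_10(1/6) + 1/6·log_10(1/6)]
H(X,Y) = 0.7782 dits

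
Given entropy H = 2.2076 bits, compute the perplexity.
4.6191

Perplexity is 2^H (or exp(H) for natural log).

H = 2.2076 bits
Perplexity = 2^2.2076 = 4.6191

Interpretation: The model's uncertainty is equivalent to choosing uniformly among 4.6 options.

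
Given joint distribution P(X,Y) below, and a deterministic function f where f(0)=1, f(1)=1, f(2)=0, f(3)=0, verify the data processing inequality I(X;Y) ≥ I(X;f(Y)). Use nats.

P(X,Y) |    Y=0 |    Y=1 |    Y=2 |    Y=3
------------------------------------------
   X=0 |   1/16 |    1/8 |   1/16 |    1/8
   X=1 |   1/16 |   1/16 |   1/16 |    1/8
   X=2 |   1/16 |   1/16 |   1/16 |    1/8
I(X;Y) = 0.0109, I(X;f(Y)) = 0.0048, inequality holds: 0.0109 ≥ 0.0048

Data Processing Inequality: For any Markov chain X → Y → Z, we have I(X;Y) ≥ I(X;Z).

Here Z = f(Y) is a deterministic function of Y, forming X → Y → Z.

Original I(X;Y) = 0.0109 nats

After applying f:
P(X,Z) where Z=f(Y):
- P(X,Z=0) = P(X,Y=2) + P(X,Y=3)
- P(X,Z=1) = P(X,Y=0) + P(X,Y=1)

I(X;Z) = I(X;f(Y)) = 0.0048 nats

Verification: 0.0109 ≥ 0.0048 ✓

Information cannot be created by processing; the function f can only lose information about X.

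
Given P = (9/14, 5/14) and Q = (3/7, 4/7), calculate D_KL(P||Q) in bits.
0.1339 bits

KL divergence: D_KL(P||Q) = Σ p(x) log(p(x)/q(x))

Computing term by term:
  x=0: 9/14 × log_2[(9/14)/(3/7)] = 9/14 × 0.5850 = 0.3760
  x=1: 5/14 × log_2[(5/14)/(4/7)] = 5/14 × -0.6781 = -0.2422

D_KL(P||Q) = 0.1339 bits

Note: KL divergence is always non-negative and equals 0 iff P = Q.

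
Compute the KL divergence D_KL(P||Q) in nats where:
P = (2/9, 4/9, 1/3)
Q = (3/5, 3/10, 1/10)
0.3553 nats

KL divergence: D_KL(P||Q) = Σ p(x) log(p(x)/q(x))

Computing term by term:
  x=0: 2/9 × log_e[(2/9)/(3/5)] = 2/9 × -0.9933 = -0.2207
  x=1: 4/9 × log_e[(4/9)/(3/10)] = 4/9 × 0.3930 = 0.1747
  x=2: 1/3 × log_e[(1/3)/(1/10)] = 1/3 × 1.2040 = 0.4013

D_KL(P||Q) = 0.3553 nats

Note: KL divergence is always non-negative and equals 0 iff P = Q.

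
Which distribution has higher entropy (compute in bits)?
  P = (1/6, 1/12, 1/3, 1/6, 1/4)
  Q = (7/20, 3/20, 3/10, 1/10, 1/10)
P

Computing entropies in bits:
H(P) = 2.1887
H(Q) = 2.1261

Distribution P has higher entropy.

Intuition: The distribution closer to uniform (more spread out) has higher entropy.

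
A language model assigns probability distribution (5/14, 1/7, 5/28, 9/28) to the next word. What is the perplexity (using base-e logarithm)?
3.7365

Perplexity is e^H (or exp(H) for natural log).

First, H = -Σ p log p = 1.3182 nats
Perplexity = e^1.3182 = 3.7365

Interpretation: The model's uncertainty is equivalent to choosing uniformly among 3.7 options.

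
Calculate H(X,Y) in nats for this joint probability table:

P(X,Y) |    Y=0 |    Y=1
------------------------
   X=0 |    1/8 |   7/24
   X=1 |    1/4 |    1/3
1.3321 nats

Joint entropy is H(X,Y) = -Σ_{x,y} p(x,y) log p(x,y).

Summing over all non-zero entries:
H(X,Y) = -[1/8·log_e(1/8) + 7/24·log_e(7/24) + 1/4·log_e(1/4) + 1/3·log_e(1/3)]
H(X,Y) = 1.3321 nats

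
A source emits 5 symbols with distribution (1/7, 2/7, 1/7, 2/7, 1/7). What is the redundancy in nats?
0.0596 nats

Redundancy measures how far a source is from maximum entropy:
R = H_max - H(X)

Maximum entropy for 5 symbols: H_max = log_e(5) = 1.6094 nats
Actual entropy: H(X) = 1.5498 nats
Redundancy: R = 1.6094 - 1.5498 = 0.0596 nats

This redundancy represents potential for compression: the source could be compressed by 0.0596 nats per symbol.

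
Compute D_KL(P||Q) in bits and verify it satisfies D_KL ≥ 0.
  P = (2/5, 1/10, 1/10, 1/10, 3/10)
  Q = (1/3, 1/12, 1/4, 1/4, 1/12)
0.4215 bits

KL divergence satisfies the Gibbs inequality: D_KL(P||Q) ≥ 0 for all distributions P, Q.

D_KL(P||Q) = Σ p(x) log(p(x)/q(x))
Term by term:
  x=0: 2/5 × log_2[(2/5)/(1/3)] = 0.1052
  x=1: 1/10 × log_2[(1/10)/(1/12)] = 0.0263
  x=2: 1/10 × log_2[(1/10)/(1/4)] = -0.1322
  x=3: 1/10 × log_2[(1/10)/(1/4)] = -0.1322
  x=4: 3/10 × log_2[(3/10)/(1/12)] = 0.5544
D_KL(P||Q) = 0.4215 bits

D_KL(P||Q) = 0.4215 ≥ 0 ✓

This non-negativity is a fundamental property: relative entropy cannot be negative because it measures how different Q is from P.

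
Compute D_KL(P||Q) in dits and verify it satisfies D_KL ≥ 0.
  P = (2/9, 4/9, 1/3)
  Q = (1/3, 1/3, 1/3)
0.0164 dits

KL divergence satisfies the Gibbs inequality: D_KL(P||Q) ≥ 0 for all distributions P, Q.

D_KL(P||Q) = Σ p(x) log(p(x)/q(x))
Term by term:
  x=0: 2/9 × log_10[(2/9)/(1/3)] = -0.0391
  x=1: 4/9 × log_10[(4/9)/(1/3)] = 0.0555
  x=2: 1/3 × log_10[(1/3)/(1/3)] = 0.0000
D_KL(P||Q) = 0.0164 dits

D_KL(P||Q) = 0.0164 ≥ 0 ✓

This non-negativity is a fundamental property: relative entropy cannot be negative because it measures how different Q is from P.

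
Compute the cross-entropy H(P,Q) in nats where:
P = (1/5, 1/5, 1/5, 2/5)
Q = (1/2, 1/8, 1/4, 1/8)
1.6636 nats

Cross-entropy: H(P,Q) = -Σ p(x) log q(x)

Alternatively: H(P,Q) = H(P) + D_KL(P||Q)
H(P) = 1.3322 nats
D_KL(P||Q) = 0.3314 nats

H(P,Q) = 1.3322 + 0.3314 = 1.6636 nats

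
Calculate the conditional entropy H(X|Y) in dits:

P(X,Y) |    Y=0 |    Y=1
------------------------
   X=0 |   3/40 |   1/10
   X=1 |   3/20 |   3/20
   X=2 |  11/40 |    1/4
0.4352 dits

Using the chain rule: H(X|Y) = H(X,Y) - H(Y)

First, compute H(X,Y) = 0.7362 dits

Marginal P(Y) = (1/2, 1/2)
H(Y) = 0.3010 dits

H(X|Y) = H(X,Y) - H(Y) = 0.7362 - 0.3010 = 0.4352 dits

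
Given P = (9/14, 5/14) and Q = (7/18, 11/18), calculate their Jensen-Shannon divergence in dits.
0.0142 dits

Jensen-Shannon divergence is:
JSD(P||Q) = 0.5 × D_KL(P||M) + 0.5 × D_KL(Q||M)
where M = 0.5 × (P + Q) is the mixture distribution.

M = 0.5 × (9/14, 5/14) + 0.5 × (7/18, 11/18) = (0.515873, 0.484127)

D_KL(P||M) = 0.0143 dits
D_KL(Q||M) = 0.0141 dits

JSD(P||Q) = 0.5 × 0.0143 + 0.5 × 0.0141 = 0.0142 dits

Unlike KL divergence, JSD is symmetric and bounded: 0 ≤ JSD ≤ log(2).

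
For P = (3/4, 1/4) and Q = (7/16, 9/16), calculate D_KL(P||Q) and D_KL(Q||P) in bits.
D_KL(P||Q) = 0.2907, D_KL(Q||P) = 0.3179

KL divergence is not symmetric: D_KL(P||Q) ≠ D_KL(Q||P) in general.

D_KL(P||Q) = 0.2907 bits
D_KL(Q||P) = 0.3179 bits

No, they are not equal!

This asymmetry is why KL divergence is not a true distance metric.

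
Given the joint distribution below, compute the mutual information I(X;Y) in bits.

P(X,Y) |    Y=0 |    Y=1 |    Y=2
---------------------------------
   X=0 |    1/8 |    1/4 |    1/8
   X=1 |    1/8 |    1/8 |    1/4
0.0613 bits

Mutual information: I(X;Y) = H(X) + H(Y) - H(X,Y)

Marginals:
P(X) = (1/2, 1/2), H(X) = 1.0000 bits
P(Y) = (1/4, 3/8, 3/8), H(Y) = 1.5613 bits

Joint entropy: H(X,Y) = 2.5000 bits

I(X;Y) = 1.0000 + 1.5613 - 2.5000 = 0.0613 bits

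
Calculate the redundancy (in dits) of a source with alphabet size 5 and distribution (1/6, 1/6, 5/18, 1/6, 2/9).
0.0102 dits

Redundancy measures how far a source is from maximum entropy:
R = H_max - H(X)

Maximum entropy for 5 symbols: H_max = log_10(5) = 0.6990 dits
Actual entropy: H(X) = 0.6888 dits
Redundancy: R = 0.6990 - 0.6888 = 0.0102 dits

This redundancy represents potential for compression: the source could be compressed by 0.0102 dits per symbol.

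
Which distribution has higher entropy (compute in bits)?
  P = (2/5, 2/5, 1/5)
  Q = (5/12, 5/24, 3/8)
Q

Computing entropies in bits:
H(P) = 1.5219
H(Q) = 1.5284

Distribution Q has higher entropy.

Intuition: The distribution closer to uniform (more spread out) has higher entropy.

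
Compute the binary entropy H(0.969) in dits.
0.0600 dits

The binary entropy function is:
H(p) = -p log(p) - (1-p) log(1-p)

H(0.969) = -0.969 × log_10(0.969) - 0.031 × log_10(0.031)
H(0.969) = 0.0600 dits

Note: Binary entropy is maximized at p=0.5 (H=1 bit) and minimized at p=0 or p=1 (H=0).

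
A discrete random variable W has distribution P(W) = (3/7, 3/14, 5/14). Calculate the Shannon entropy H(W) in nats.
1.0609 nats

Shannon entropy is H(X) = -Σ p(x) log p(x).

For P = (3/7, 3/14, 5/14):
H = -3/7 × log_e(3/7) -3/14 × log_e(3/14) -5/14 × log_e(5/14)
H = 1.0609 nats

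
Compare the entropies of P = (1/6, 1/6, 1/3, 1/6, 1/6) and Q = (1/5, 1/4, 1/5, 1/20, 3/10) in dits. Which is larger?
P

Computing entropies in dits:
H(P) = 0.6778
H(Q) = 0.6520

Distribution P has higher entropy.

Intuition: The distribution closer to uniform (more spread out) has higher entropy.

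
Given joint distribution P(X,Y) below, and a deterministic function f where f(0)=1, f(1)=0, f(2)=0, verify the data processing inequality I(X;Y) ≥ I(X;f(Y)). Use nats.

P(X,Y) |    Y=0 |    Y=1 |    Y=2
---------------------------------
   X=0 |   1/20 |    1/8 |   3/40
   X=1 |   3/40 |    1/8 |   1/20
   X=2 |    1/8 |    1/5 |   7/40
I(X;Y) = 0.0120, I(X;f(Y)) = 0.0034, inequality holds: 0.0120 ≥ 0.0034

Data Processing Inequality: For any Markov chain X → Y → Z, we have I(X;Y) ≥ I(X;Z).

Here Z = f(Y) is a deterministic function of Y, forming X → Y → Z.

Original I(X;Y) = 0.0120 nats

After applying f:
P(X,Z) where Z=f(Y):
- P(X,Z=0) = P(X,Y=1) + P(X,Y=2)
- P(X,Z=1) = P(X,Y=0)

I(X;Z) = I(X;f(Y)) = 0.0034 nats

Verification: 0.0120 ≥ 0.0034 ✓

Information cannot be created by processing; the function f can only lose information about X.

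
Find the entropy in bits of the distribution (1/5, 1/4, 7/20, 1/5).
1.9589 bits

Shannon entropy is H(X) = -Σ p(x) log p(x).

For P = (1/5, 1/4, 7/20, 1/5):
H = -1/5 × log_2(1/5) -1/4 × log_2(1/4) -7/20 × log_2(7/20) -1/5 × log_2(1/5)
H = 1.9589 bits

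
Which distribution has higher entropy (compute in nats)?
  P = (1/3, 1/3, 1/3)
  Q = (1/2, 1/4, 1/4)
P

Computing entropies in nats:
H(P) = 1.0986
H(Q) = 1.0397

Distribution P has higher entropy.

Intuition: The distribution closer to uniform (more spread out) has higher entropy.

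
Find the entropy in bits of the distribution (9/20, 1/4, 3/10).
1.5395 bits

Shannon entropy is H(X) = -Σ p(x) log p(x).

For P = (9/20, 1/4, 3/10):
H = -9/20 × log_2(9/20) -1/4 × log_2(1/4) -3/10 × log_2(3/10)
H = 1.5395 bits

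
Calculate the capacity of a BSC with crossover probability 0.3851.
0.0384 bits

For a binary symmetric channel (BSC) with error probability p:
Capacity C = 1 - H(p) bits per symbol

where H(p) = -p log₂(p) - (1-p) log₂(1-p) is the binary entropy function.

H(0.3851) = 0.9616 bits
C = 1 - 0.9616 = 0.0384 bits per symbol

This means we can reliably transmit up to 0.0384 bits of information per channel use.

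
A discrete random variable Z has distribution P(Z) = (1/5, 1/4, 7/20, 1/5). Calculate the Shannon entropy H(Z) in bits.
1.9589 bits

Shannon entropy is H(X) = -Σ p(x) log p(x).

For P = (1/5, 1/4, 7/20, 1/5):
H = -1/5 × log_2(1/5) -1/4 × log_2(1/4) -7/20 × log_2(7/20) -1/5 × log_2(1/5)
H = 1.9589 bits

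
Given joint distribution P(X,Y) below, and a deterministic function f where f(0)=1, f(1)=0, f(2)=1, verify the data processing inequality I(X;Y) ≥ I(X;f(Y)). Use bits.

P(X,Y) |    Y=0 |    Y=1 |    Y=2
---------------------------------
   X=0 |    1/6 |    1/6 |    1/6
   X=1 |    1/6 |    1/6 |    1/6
I(X;Y) = 0.0000, I(X;f(Y)) = 0.0000, inequality holds: 0.0000 ≥ 0.0000

Data Processing Inequality: For any Markov chain X → Y → Z, we have I(X;Y) ≥ I(X;Z).

Here Z = f(Y) is a deterministic function of Y, forming X → Y → Z.

Original I(X;Y) = 0.0000 bits

After applying f:
P(X,Z) where Z=f(Y):
- P(X,Z=0) = P(X,Y=1)
- P(X,Z=1) = P(X,Y=0) + P(X,Y=2)

I(X;Z) = I(X;f(Y)) = 0.0000 bits

Verification: 0.0000 ≥ 0.0000 ✓

Information cannot be created by processing; the function f can only lose information about X.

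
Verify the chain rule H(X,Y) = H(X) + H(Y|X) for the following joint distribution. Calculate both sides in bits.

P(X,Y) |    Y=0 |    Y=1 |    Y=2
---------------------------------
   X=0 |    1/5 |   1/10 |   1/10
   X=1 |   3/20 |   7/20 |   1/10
H(X,Y) = 2.4016, H(X) = 0.9710, H(Y|X) = 1.4307 (all in bits)

Chain rule: H(X,Y) = H(X) + H(Y|X)

Left side — joint entropy directly:
H(X,Y) = -Σ p(x,y) log p(x,y) = 2.4016 bits

Right side — compute H(Y|X) from the conditional distributions:
P(X) = (2/5, 3/5), so H(X) = 0.9710 bits
H(Y|X) = Σ_x P(X=x) · H(Y|X=x):
  P(Y|X=0) = (1/2, 1/4, 1/4), H(Y|X=0) = 1.5000, weight P(X=0) = 2/5
  P(Y|X=1) = (1/4, 7/12, 1/6), H(Y|X=1) = 1.3844, weight P(X=1) = 3/5
H(Y|X) = 1.4307 bits

H(X) + H(Y|X) = 0.9710 + 1.4307 = 2.4016 bits

Both sides equal 2.4016 bits. ✓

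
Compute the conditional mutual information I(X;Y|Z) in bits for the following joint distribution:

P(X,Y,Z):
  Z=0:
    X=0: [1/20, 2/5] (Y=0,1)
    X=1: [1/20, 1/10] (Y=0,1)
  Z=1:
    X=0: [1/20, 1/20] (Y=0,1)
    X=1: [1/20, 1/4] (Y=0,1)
0.0553 bits

Conditional mutual information: I(X;Y|Z) = H(X|Z) + H(Y|Z) - H(X,Y|Z)

H(Z) = 0.9710
H(X,Z) = 1.7822 → H(X|Z) = 0.8113
H(Y,Z) = 1.6855 → H(Y|Z) = 0.7145
H(X,Y,Z) = 2.4414 → H(X,Y|Z) = 1.4705

I(X;Y|Z) = 0.8113 + 0.7145 - 1.4705 = 0.0553 bits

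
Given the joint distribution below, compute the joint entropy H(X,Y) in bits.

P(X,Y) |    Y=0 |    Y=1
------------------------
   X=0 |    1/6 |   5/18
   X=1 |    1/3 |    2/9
1.9547 bits

Joint entropy is H(X,Y) = -Σ_{x,y} p(x,y) log p(x,y).

Summing over all non-zero entries:
H(X,Y) = -[1/6·log_2(1/6) + 5/18·log_2(5/18) + 1/3·log_2(1/3) + 2/9·log_2(2/9)]
H(X,Y) = 1.9547 bits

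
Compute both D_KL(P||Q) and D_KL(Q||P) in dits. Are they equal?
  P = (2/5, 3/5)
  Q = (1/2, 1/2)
D_KL(P||Q) = 0.0087, D_KL(Q||P) = 0.0089

KL divergence is not symmetric: D_KL(P||Q) ≠ D_KL(Q||P) in general.

D_KL(P||Q) = 0.0087 dits
D_KL(Q||P) = 0.0089 dits

No, they are not equal!

This asymmetry is why KL divergence is not a true distance metric.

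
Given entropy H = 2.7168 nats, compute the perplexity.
15.1318

Perplexity is e^H (or exp(H) for natural log).

H = 2.7168 nats
Perplexity = e^2.7168 = 15.1318

Interpretation: The model's uncertainty is equivalent to choosing uniformly among 15.1 options.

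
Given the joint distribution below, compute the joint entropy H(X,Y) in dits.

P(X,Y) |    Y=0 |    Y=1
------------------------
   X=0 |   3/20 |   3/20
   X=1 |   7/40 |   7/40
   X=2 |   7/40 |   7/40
0.7770 dits

Joint entropy is H(X,Y) = -Σ_{x,y} p(x,y) log p(x,y).

Summing over all non-zero entries:
H(X,Y) = -[3/20·log_10(3/20) + 3/20·log_10(3/20) + 7/40·log_10(7/40) + 7/40·log_10(7/40) + 7/40·log_10(7/40) + 7/40·log_10(7/40)]
H(X,Y) = 0.7770 dits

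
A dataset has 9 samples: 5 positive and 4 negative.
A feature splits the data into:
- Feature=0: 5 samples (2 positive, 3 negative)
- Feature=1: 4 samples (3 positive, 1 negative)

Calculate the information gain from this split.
0.0911 bits

Information Gain = H(Y) - H(Y|Feature)

Before split:
P(positive) = 5/9 = 0.5556
H(Y) = 0.9911 bits

After split:
Feature=0: H = 0.9710 bits (weight = 5/9)
Feature=1: H = 0.8113 bits (weight = 4/9)
H(Y|Feature) = (5/9)×0.9710 + (4/9)×0.8113 = 0.9000 bits

Information Gain = 0.9911 - 0.9000 = 0.0911 bits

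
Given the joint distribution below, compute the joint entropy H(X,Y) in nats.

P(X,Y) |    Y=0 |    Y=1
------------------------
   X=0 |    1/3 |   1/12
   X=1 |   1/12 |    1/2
1.1269 nats

Joint entropy is H(X,Y) = -Σ_{x,y} p(x,y) log p(x,y).

Summing over all non-zero entries:
H(X,Y) = -[1/3·log_e(1/3) + 1/12·log_e(1/12) + 1/12·log_e(1/12) + 1/2·log_e(1/2)]
H(X,Y) = 1.1269 nats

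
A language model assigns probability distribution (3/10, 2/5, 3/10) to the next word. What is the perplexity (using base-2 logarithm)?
2.9710

Perplexity is 2^H (or exp(H) for natural log).

First, H = -Σ p log p = 1.5710 bits
Perplexity = 2^1.5710 = 2.9710

Interpretation: The model's uncertainty is equivalent to choosing uniformly among 3.0 options.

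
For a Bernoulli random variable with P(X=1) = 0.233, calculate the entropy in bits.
0.7832 bits

The binary entropy function is:
H(p) = -p log(p) - (1-p) log(1-p)

H(0.233) = -0.233 × log_2(0.233) - 0.767 × log_2(0.767)
H(0.233) = 0.7832 bits

Note: Binary entropy is maximized at p=0.5 (H=1 bit) and minimized at p=0 or p=1 (H=0).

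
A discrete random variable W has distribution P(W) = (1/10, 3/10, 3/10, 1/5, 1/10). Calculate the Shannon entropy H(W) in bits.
2.1710 bits

Shannon entropy is H(X) = -Σ p(x) log p(x).

For P = (1/10, 3/10, 3/10, 1/5, 1/10):
H = -1/10 × log_2(1/10) -3/10 × log_2(3/10) -3/10 × log_2(3/10) -1/5 × log_2(1/5) -1/10 × log_2(1/10)
H = 2.1710 bits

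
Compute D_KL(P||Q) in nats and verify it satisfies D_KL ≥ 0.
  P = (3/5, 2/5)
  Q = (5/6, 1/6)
0.1531 nats

KL divergence satisfies the Gibbs inequality: D_KL(P||Q) ≥ 0 for all distributions P, Q.

D_KL(P||Q) = Σ p(x) log(p(x)/q(x))
Term by term:
  x=0: 3/5 × log_e[(3/5)/(5/6)] = -0.1971
  x=1: 2/5 × log_e[(2/5)/(1/6)] = 0.3502
D_KL(P||Q) = 0.1531 nats

D_KL(P||Q) = 0.1531 ≥ 0 ✓

This non-negativity is a fundamental property: relative entropy cannot be negative because it measures how different Q is from P.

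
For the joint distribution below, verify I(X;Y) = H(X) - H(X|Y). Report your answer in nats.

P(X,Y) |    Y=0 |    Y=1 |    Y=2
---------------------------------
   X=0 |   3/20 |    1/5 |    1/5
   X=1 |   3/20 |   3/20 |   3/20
I(X;Y) = 0.0022 nats

Mutual information has multiple equivalent forms:
- I(X;Y) = H(X) - H(X|Y)
- I(X;Y) = H(Y) - H(Y|X)
- I(X;Y) = H(X) + H(Y) - H(X,Y)

Computing all quantities:
H(X) = 0.6881, H(Y) = 1.0961, H(X,Y) = 1.7820
H(X|Y) = 0.6860, H(Y|X) = 1.0939

Verification:
H(X) - H(X|Y) = 0.6881 - 0.6860 = 0.0022
H(Y) - H(Y|X) = 1.0961 - 1.0939 = 0.0022
H(X) + H(Y) - H(X,Y) = 0.6881 + 1.0961 - 1.7820 = 0.0022

All forms give I(X;Y) = 0.0022 nats. ✓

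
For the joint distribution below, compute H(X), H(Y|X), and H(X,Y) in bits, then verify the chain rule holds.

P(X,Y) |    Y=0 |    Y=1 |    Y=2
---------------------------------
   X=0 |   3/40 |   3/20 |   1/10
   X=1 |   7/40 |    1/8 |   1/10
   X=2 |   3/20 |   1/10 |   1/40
H(X,Y) = 3.0460, H(X) = 1.5679, H(Y|X) = 1.4781 (all in bits)

Chain rule: H(X,Y) = H(X) + H(Y|X)

Left side — joint entropy directly:
H(X,Y) = -Σ p(x,y) log p(x,y) = 3.0460 bits

Right side — compute H(Y|X) from the conditional distributions:
P(X) = (13/40, 2/5, 11/40), so H(X) = 1.5679 bits
H(Y|X) = Σ_x P(X=x) · H(Y|X=x):
  P(Y|X=0) = (3/13, 6/13, 4/13), H(Y|X=0) = 1.5262, weight P(X=0) = 13/40
  P(Y|X=1) = (7/16, 5/16, 1/4), H(Y|X=1) = 1.5462, weight P(X=1) = 2/5
  P(Y|X=2) = (6/11, 4/11, 1/11), H(Y|X=2) = 1.3222, weight P(X=2) = 11/40
H(Y|X) = 1.4781 bits

H(X) + H(Y|X) = 1.5679 + 1.4781 = 3.0460 bits

Both sides equal 3.0460 bits. ✓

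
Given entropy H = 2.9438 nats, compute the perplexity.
18.9879

Perplexity is e^H (or exp(H) for natural log).

H = 2.9438 nats
Perplexity = e^2.9438 = 18.9879

Interpretation: The model's uncertainty is equivalent to choosing uniformly among 19.0 options.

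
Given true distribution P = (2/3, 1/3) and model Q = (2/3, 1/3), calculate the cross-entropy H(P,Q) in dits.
0.2764 dits

Cross-entropy: H(P,Q) = -Σ p(x) log q(x)

Alternatively: H(P,Q) = H(P) + D_KL(P||Q)
H(P) = 0.2764 dits
D_KL(P||Q) = 0.0000 dits

H(P,Q) = 0.2764 + 0.0000 = 0.2764 dits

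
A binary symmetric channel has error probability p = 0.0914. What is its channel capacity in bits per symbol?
0.5589 bits

For a binary symmetric channel (BSC) with error probability p:
Capacity C = 1 - H(p) bits per symbol

where H(p) = -p log₂(p) - (1-p) log₂(1-p) is the binary entropy function.

H(0.0914) = 0.4411 bits
C = 1 - 0.4411 = 0.5589 bits per symbol

This means we can reliably transmit up to 0.5589 bits of information per channel use.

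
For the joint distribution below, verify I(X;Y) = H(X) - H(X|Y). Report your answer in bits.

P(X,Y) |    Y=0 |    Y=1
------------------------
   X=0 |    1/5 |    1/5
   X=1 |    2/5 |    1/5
I(X;Y) = 0.0200 bits

Mutual information has multiple equivalent forms:
- I(X;Y) = H(X) - H(X|Y)
- I(X;Y) = H(Y) - H(Y|X)
- I(X;Y) = H(X) + H(Y) - H(X,Y)

Computing all quantities:
H(X) = 0.9710, H(Y) = 0.9710, H(X,Y) = 1.9219
H(X|Y) = 0.9510, H(Y|X) = 0.9510

Verification:
H(X) - H(X|Y) = 0.9710 - 0.9510 = 0.0200
H(Y) - H(Y|X) = 0.9710 - 0.9510 = 0.0200
H(X) + H(Y) - H(X,Y) = 0.9710 + 0.9710 - 1.9219 = 0.0200

All forms give I(X;Y) = 0.0200 bits. ✓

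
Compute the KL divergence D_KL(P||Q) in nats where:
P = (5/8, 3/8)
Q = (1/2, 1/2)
0.0316 nats

KL divergence: D_KL(P||Q) = Σ p(x) log(p(x)/q(x))

Computing term by term:
  x=0: 5/8 × log_e[(5/8)/(1/2)] = 5/8 × 0.2231 = 0.1395
  x=1: 3/8 × log_e[(3/8)/(1/2)] = 3/8 × -0.2877 = -0.1079

D_KL(P||Q) = 0.0316 nats

Note: KL divergence is always non-negative and equals 0 iff P = Q.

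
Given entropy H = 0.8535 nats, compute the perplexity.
2.3478

Perplexity is e^H (or exp(H) for natural log).

H = 0.8535 nats
Perplexity = e^0.8535 = 2.3478

Interpretation: The model's uncertainty is equivalent to choosing uniformly among 2.3 options.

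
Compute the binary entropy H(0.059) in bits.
0.3235 bits

The binary entropy function is:
H(p) = -p log(p) - (1-p) log(1-p)

H(0.059) = -0.059 × log_2(0.059) - 0.941 × log_2(0.941)
H(0.059) = 0.3235 bits

Note: Binary entropy is maximized at p=0.5 (H=1 bit) and minimized at p=0 or p=1 (H=0).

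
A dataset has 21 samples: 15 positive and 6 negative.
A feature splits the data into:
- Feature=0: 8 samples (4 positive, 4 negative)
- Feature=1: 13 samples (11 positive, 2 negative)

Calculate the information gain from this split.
0.0987 bits

Information Gain = H(Y) - H(Y|Feature)

Before split:
P(positive) = 15/21 = 0.7143
H(Y) = 0.8631 bits

After split:
Feature=0: H = 1.0000 bits (weight = 8/21)
Feature=1: H = 0.6194 bits (weight = 13/21)
H(Y|Feature) = (8/21)×1.0000 + (13/21)×0.6194 = 0.7644 bits

Information Gain = 0.8631 - 0.7644 = 0.0987 bits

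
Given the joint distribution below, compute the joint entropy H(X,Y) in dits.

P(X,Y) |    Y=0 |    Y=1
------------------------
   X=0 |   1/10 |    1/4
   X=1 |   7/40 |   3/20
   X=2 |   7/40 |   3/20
0.7626 dits

Joint entropy is H(X,Y) = -Σ_{x,y} p(x,y) log p(x,y).

Summing over all non-zero entries:
H(X,Y) = -[1/10·log_10(1/10) + 1/4·log_10(1/4) + 7/40·log_10(7/40) + 3/20·log_10(3/20) + 7/40·log_10(7/40) + 3/20·log_10(3/20)]
H(X,Y) = 0.7626 dits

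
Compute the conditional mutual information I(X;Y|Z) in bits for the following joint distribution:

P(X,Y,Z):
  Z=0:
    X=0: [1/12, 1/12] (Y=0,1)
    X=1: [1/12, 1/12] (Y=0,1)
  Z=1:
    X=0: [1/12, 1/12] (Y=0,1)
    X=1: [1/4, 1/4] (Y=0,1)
0.0000 bits

Conditional mutual information: I(X;Y|Z) = H(X|Z) + H(Y|Z) - H(X,Y|Z)

H(Z) = 0.9183
H(X,Z) = 1.7925 → H(X|Z) = 0.8742
H(Y,Z) = 1.9183 → H(Y|Z) = 1.0000
H(X,Y,Z) = 2.7925 → H(X,Y|Z) = 1.8742

I(X;Y|Z) = 0.8742 + 1.0000 - 1.8742 = 0.0000 bits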